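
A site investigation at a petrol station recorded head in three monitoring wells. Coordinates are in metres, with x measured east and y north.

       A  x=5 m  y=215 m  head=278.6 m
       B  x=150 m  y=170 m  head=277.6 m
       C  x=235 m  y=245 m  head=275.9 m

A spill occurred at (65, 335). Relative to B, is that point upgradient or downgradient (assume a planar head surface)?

downgradient

Taking A as reference: B−A = (145, -45, -1.0); C−A = (230, 30, -2.7).
Solve a·Δx + b·Δy = Δh: det = 145·30 − 230·(-45) = 14700.
∂h/∂x = [(-1.0)·30 − (-2.7)·(-45)] / 14700 = -0.01031
∂h/∂y = [145·(-2.7) − 230·(-1.0)] / 14700 = -0.01099
Head at (65, 335) = 278.6 + (-0.01031)·(60) + (-0.01099)·(120) = 276.66 m.
That is lower than the 277.6 m at B, so the point is downgradient.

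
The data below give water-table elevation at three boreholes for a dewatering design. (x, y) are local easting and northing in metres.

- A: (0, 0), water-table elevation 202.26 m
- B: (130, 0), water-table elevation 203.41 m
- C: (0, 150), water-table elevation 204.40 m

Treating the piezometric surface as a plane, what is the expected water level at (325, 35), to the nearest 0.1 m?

∂h/∂x = (203.41 − 202.26) / (130 − 0) = +0.008846
∂h/∂y = (204.40 − 202.26) / (150 − 0) = +0.01427
h(325, 35) = 202.26 + (+0.008846)·(325) + (+0.01427)·(35) = 202.26 +2.875 +0.499 = 205.634 m.

205.6 m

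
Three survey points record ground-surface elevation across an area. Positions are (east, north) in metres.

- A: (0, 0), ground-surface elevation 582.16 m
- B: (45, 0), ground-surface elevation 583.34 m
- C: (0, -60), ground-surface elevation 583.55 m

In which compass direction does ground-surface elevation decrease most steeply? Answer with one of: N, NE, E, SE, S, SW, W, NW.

∂z/∂x = (583.34 − 582.16) / (45 − 0) = +0.02622
∂z/∂y = (583.55 − 582.16) / (-60 − 0) = -0.02317
Steepest decrease is along −∇f = (-0.02622 E, +0.02317 N) → northwest.

NW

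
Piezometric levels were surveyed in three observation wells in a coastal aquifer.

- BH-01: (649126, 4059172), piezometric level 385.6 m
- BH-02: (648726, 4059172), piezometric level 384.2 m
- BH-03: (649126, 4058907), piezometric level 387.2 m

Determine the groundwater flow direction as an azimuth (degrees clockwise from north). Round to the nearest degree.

∂h/∂x = (384.2 − 385.6) / (648726 − 649126) = +0.003500
∂h/∂y = (387.2 − 385.6) / (4058907 − 4059172) = -0.006038
Flow direction (−∇h) has components (-0.003500 E, +0.006038 N).
Azimuth = atan2(E, N) = atan2(-0.003500, +0.006038) = 329.9° ≈ 330°.

330°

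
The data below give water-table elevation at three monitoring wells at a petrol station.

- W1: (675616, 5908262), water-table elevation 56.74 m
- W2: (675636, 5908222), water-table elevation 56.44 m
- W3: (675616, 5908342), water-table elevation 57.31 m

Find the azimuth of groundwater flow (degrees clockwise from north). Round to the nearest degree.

174°

Differences from W1: to W2 (Δx, Δy, Δh) = (20, -40, -0.30); to W3 = (0, 80, +0.57).
Determinant of the coordinate differences = 20·80 − 0·(-40) = 1600.
∂h/∂x = [(-0.30)·80 − (+0.57)·(-40)] / 1600 = -0.0007500
∂h/∂y = [20·(+0.57) − 0·(-0.30)] / 1600 = +0.007125
Flow direction (−∇h) has components (+0.0007500 E, -0.007125 N).
Azimuth = atan2(E, N) = atan2(+0.0007500, -0.007125) = 174.0° ≈ 174°.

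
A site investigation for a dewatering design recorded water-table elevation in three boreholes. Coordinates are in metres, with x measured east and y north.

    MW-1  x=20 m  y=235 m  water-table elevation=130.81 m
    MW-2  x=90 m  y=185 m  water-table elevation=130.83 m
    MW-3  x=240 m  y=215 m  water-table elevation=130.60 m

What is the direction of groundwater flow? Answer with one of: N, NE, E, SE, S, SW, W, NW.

NE

Differences from MW-1: to MW-2 (Δx, Δy, Δh) = (70, -50, +0.02); to MW-3 = (220, -20, -0.21).
Solve a·Δx + b·Δy = Δh: det = 70·(-20) − 220·(-50) = 9600.
∂h/∂x = [(+0.02)·(-20) − (-0.21)·(-50)] / 9600 = -0.001135
∂h/∂y = [70·(-0.21) − 220·(+0.02)] / 9600 = -0.001990
Flow = −∇h = (+0.001135 east, +0.001990 north), which points northeast.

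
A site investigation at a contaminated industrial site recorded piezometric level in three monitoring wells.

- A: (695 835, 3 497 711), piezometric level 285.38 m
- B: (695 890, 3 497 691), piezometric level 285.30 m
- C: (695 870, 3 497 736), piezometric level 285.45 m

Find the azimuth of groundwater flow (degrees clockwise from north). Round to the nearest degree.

175°

Differences from A: to B (Δx, Δy, Δh) = (55, -20, -0.08); to C = (35, 25, +0.07).
Determinant of the coordinate differences = 55·25 − 35·(-20) = 2075.
∂h/∂x = [(-0.08)·25 − (+0.07)·(-20)] / 2075 = -0.0002892
∂h/∂y = [55·(+0.07) − 35·(-0.08)] / 2075 = +0.003205
Flow direction (−∇h) has components (+0.0002892 E, -0.003205 N).
Azimuth = atan2(E, N) = atan2(+0.0002892, -0.003205) = 174.8° ≈ 175°.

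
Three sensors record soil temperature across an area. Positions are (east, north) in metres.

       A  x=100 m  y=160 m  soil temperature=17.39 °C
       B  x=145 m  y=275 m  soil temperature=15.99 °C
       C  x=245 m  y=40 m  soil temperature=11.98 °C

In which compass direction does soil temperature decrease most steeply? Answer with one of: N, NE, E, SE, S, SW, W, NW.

E

Differences from A: to B (Δx, Δy, Δh) = (45, 115, -1.40); to C = (145, -120, -5.41).
Determinant of the coordinate differences = 45·(-120) − 145·115 = -22075.
∂T/∂x = [(-1.40)·(-120) − (-5.41)·115] / -22075 = -0.03579
∂T/∂y = [45·(-5.41) − 145·(-1.40)] / -22075 = +0.001832
Steepest decrease is along −∇f = (+0.03579 E, -0.001832 N) → east.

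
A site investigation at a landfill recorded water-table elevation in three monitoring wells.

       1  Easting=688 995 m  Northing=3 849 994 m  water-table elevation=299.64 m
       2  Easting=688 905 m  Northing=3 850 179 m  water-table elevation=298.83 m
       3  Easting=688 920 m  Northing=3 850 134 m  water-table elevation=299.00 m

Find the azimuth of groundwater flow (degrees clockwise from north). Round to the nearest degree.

302°

Differences from 1: to 2 (Δx, Δy, Δh) = (-90, 185, -0.81); to 3 = (-75, 140, -0.64).
Solve a·Δx + b·Δy = Δh: det = (-90)·140 − (-75)·185 = 1275.
∂h/∂x = [(-0.81)·140 − (-0.64)·185] / 1275 = +0.003922
∂h/∂y = [(-90)·(-0.64) − (-75)·(-0.81)] / 1275 = -0.002471
Flow direction (−∇h) has components (-0.003922 E, +0.002471 N).
Azimuth = atan2(E, N) = atan2(-0.003922, +0.002471) = 302.2° ≈ 302°.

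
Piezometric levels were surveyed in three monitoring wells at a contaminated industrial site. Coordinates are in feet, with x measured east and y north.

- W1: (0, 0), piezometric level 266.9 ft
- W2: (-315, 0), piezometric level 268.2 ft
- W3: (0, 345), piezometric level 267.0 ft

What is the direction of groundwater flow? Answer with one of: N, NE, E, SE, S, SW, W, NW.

∂h/∂x = (268.2 − 266.9) / (-315 − 0) = -0.004127
∂h/∂y = (267.0 − 266.9) / (345 − 0) = +0.0002899
Flow = −∇h = (+0.004127 east, -0.0002899 north), which points east.

E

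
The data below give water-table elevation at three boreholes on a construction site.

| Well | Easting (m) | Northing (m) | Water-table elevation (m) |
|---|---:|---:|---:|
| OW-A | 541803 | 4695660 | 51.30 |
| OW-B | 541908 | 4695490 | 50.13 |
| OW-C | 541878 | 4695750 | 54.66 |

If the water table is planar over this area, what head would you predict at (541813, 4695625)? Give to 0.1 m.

Taking OW-A as reference: OW-B−OW-A = (105, -170, -1.17); OW-C−OW-A = (75, 90, +3.36).
Solve a·Δx + b·Δy = Δh: det = 105·90 − 75·(-170) = 22200.
∂h/∂x = [(-1.17)·90 − (+3.36)·(-170)] / 22200 = +0.02099
∂h/∂y = [105·(+3.36) − 75·(-1.17)] / 22200 = +0.01984
h(541813, 4695625) = 51.30 + (+0.02099)·(10) + (+0.01984)·(-35) = 51.30 +0.210 -0.695 = 50.815 m.

50.8 m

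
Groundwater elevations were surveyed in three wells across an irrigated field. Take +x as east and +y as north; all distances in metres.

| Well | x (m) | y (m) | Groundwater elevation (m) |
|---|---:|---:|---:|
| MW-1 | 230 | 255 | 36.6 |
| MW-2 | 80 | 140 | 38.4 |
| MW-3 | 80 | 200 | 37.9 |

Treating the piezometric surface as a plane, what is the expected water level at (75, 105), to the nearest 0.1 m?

38.7 m

Taking MW-1 as reference: MW-2−MW-1 = (-150, -115, +1.8); MW-3−MW-1 = (-150, -55, +1.3).
Determinant of the coordinate differences = (-150)·(-55) − (-150)·(-115) = -9000.
∂h/∂x = [(+1.8)·(-55) − (+1.3)·(-115)] / -9000 = -0.005611
∂h/∂y = [(-150)·(+1.3) − (-150)·(+1.8)] / -9000 = -0.008333
h(75, 105) = 36.6 + (-0.005611)·(-155) + (-0.008333)·(-150) = 36.6 +0.870 +1.250 = 38.720 m.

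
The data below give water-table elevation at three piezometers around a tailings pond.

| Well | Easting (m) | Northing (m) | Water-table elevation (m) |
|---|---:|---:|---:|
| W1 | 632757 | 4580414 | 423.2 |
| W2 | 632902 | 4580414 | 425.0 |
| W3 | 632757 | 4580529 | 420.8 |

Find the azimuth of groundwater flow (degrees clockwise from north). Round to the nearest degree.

∂h/∂x = (425.0 − 423.2) / (632902 − 632757) = +0.01241
∂h/∂y = (420.8 − 423.2) / (4580529 − 4580414) = -0.02087
Flow direction (−∇h) has components (-0.01241 E, +0.02087 N).
Azimuth = atan2(E, N) = atan2(-0.01241, +0.02087) = 329.3° ≈ 329°.

329°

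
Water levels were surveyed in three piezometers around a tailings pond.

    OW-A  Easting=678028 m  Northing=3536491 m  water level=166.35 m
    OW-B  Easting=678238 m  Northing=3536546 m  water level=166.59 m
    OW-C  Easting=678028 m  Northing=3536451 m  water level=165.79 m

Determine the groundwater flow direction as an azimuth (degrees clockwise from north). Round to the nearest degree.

Taking OW-A as reference: OW-B−OW-A = (210, 55, +0.24); OW-C−OW-A = (0, -40, -0.56).
Solve a·Δx + b·Δy = Δh: det = 210·(-40) − 0·55 = -8400.
∂h/∂x = [(+0.24)·(-40) − (-0.56)·55] / -8400 = -0.002524
∂h/∂y = [210·(-0.56) − 0·(+0.24)] / -8400 = +0.01400
Flow direction (−∇h) has components (+0.002524 E, -0.01400 N).
Azimuth = atan2(E, N) = atan2(+0.002524, -0.01400) = 169.8° ≈ 170°.

170°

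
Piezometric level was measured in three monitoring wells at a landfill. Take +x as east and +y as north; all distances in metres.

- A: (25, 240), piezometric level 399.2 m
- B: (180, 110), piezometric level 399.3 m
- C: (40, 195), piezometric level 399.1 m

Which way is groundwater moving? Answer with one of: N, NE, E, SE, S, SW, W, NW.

SW

Three-point gradient (reference A): Δ to B = (155, -130, +0.1), Δ to C = (15, -45, -0.1).
∂h/∂x = +0.003483, ∂h/∂y = +0.003383 (det = -5025).
Flow = −∇h = (-0.003483 east, -0.003383 north), which points southwest.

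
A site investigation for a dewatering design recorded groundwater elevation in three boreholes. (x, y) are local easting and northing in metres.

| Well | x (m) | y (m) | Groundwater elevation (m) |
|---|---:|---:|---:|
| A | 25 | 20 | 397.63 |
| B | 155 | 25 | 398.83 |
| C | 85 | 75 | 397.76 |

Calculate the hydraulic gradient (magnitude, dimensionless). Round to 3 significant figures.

0.0125

Taking A as reference: B−A = (130, 5, +1.20); C−A = (60, 55, +0.13).
Determinant of the coordinate differences = 130·55 − 60·5 = 6850.
∂h/∂x = [(+1.20)·55 − (+0.13)·5] / 6850 = +0.009540
∂h/∂y = [130·(+0.13) − 60·(+1.20)] / 6850 = -0.008044
|∇h| = √(0.009540² + -0.008044²) = 0.01248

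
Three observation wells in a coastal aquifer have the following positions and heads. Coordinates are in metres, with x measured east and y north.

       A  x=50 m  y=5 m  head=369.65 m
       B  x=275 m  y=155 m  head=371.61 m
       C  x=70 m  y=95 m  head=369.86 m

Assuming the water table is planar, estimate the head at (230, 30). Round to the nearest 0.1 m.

371.2 m

With h = a·x + b·y + c and A as origin, the differences give:
  225·a + 150·b = +1.96
  20·a + 90·b = +0.21
Eliminate b (×90 and ×150, subtract): 17250·a = 144.900 → a = ∂h/∂x = +0.008400
Back-substitute: b = ∂h/∂y = +0.0004667.
h(230, 30) = 369.65 + (+0.008400)·(180) + (+0.0004667)·(25) = 369.65 +1.512 +0.012 = 371.174 m.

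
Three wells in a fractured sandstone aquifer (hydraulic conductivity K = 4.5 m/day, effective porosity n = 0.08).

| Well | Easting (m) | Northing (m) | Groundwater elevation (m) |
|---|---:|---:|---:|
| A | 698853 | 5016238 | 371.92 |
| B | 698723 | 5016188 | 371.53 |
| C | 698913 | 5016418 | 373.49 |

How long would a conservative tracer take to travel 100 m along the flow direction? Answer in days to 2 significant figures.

200 days

Differences from A: to B (Δx, Δy, Δh) = (-130, -50, -0.39); to C = (60, 180, +1.57).
Solve a·Δx + b·Δy = Δh: det = (-130)·180 − 60·(-50) = -20400.
∂h/∂x = [(-0.39)·180 − (+1.57)·(-50)] / -20400 = -0.0004069
∂h/∂y = [(-130)·(+1.57) − 60·(-0.39)] / -20400 = +0.008858
|∇h| = √(-0.0004069² + 0.008858²) = 0.008867
Seepage velocity v = K·i/n = 4.5 × 0.008867 / 0.08 = 0.4988 m/day.
t = 100 / 0.4988 = 200.5 days.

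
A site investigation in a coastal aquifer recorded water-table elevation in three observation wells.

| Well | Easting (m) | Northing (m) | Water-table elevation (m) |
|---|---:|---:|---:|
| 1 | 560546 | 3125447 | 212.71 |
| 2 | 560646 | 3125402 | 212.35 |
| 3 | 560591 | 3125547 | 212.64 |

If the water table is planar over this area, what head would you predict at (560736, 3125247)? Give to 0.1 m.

Three-point gradient (reference 1): Δ to 2 = (100, -45, -0.36), Δ to 3 = (45, 100, -0.07).
∂h/∂x = -0.003256, ∂h/∂y = +0.0007651 (det = 12025).
h(560736, 3125247) = 212.71 + (-0.003256)·(190) + (+0.0007651)·(-200) = 212.71 -0.619 -0.153 = 211.938 m.

211.9 m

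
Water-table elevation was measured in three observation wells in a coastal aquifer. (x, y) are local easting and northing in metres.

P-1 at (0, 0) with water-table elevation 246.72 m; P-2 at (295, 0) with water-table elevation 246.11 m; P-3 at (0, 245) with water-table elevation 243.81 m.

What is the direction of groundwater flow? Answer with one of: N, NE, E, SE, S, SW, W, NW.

N

∂h/∂x = (246.11 − 246.72) / (295 − 0) = -0.002068
∂h/∂y = (243.81 − 246.72) / (245 − 0) = -0.01188
Flow = −∇h = (+0.002068 east, +0.01188 north), which points north.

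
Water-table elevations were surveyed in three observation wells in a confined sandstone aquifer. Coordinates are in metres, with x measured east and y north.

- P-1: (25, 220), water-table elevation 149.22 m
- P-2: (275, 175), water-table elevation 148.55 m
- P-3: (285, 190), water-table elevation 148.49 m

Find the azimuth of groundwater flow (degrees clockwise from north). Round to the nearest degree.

057°

With h = a·x + b·y + c and P-1 as origin, the differences give:
  250·a + (-45)·b = -0.67
  260·a + (-30)·b = -0.73
Eliminate b (×(-30) and ×(-45), subtract): 4200·a = -12.750 → a = ∂h/∂x = -0.003036
Back-substitute: b = ∂h/∂y = -0.001976.
Flow direction (−∇h) has components (+0.003036 E, +0.001976 N).
Azimuth = atan2(E, N) = atan2(+0.003036, +0.001976) = 56.9° ≈ 057°.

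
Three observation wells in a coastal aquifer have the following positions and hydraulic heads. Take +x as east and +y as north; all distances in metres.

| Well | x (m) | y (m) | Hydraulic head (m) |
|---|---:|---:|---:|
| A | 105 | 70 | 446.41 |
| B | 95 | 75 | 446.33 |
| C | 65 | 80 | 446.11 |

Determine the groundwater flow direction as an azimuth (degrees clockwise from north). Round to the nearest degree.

Differences from A: to B (Δx, Δy, Δh) = (-10, 5, -0.08); to C = (-40, 10, -0.30).
Determinant of the coordinate differences = (-10)·10 − (-40)·5 = 100.
∂h/∂x = [(-0.08)·10 − (-0.30)·5] / 100 = +0.007000
∂h/∂y = [(-10)·(-0.30) − (-40)·(-0.08)] / 100 = -0.002000
Flow direction (−∇h) has components (-0.007000 E, +0.002000 N).
Azimuth = atan2(E, N) = atan2(-0.007000, +0.002000) = 285.9° ≈ 286°.

286°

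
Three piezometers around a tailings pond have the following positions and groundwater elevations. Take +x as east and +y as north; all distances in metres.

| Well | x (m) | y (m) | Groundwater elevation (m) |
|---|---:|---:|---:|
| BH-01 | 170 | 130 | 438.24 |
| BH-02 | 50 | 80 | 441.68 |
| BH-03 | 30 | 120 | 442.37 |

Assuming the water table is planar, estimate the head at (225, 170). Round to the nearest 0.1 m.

436.7 m

Differences from BH-01: to BH-02 (Δx, Δy, Δh) = (-120, -50, +3.44); to BH-03 = (-140, -10, +4.13).
Solve a·Δx + b·Δy = Δh: det = (-120)·(-10) − (-140)·(-50) = -5800.
∂h/∂x = [(+3.44)·(-10) − (+4.13)·(-50)] / -5800 = -0.02967
∂h/∂y = [(-120)·(+4.13) − (-140)·(+3.44)] / -5800 = +0.002414
h(225, 170) = 438.24 + (-0.02967)·(55) + (+0.002414)·(40) = 438.24 -1.632 +0.097 = 436.705 m.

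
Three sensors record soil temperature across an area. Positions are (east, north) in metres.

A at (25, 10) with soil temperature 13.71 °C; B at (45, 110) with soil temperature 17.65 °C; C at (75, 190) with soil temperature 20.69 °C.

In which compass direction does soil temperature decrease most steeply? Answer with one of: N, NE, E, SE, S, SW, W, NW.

Differences from A: to B (Δx, Δy, Δh) = (20, 100, +3.94); to C = (50, 180, +6.98).
Determinant of the coordinate differences = 20·180 − 50·100 = -1400.
∂T/∂x = [(+3.94)·180 − (+6.98)·100] / -1400 = -0.008000
∂T/∂y = [20·(+6.98) − 50·(+3.94)] / -1400 = +0.04100
Steepest decrease is along −∇f = (+0.008000 E, -0.04100 N) → south.

S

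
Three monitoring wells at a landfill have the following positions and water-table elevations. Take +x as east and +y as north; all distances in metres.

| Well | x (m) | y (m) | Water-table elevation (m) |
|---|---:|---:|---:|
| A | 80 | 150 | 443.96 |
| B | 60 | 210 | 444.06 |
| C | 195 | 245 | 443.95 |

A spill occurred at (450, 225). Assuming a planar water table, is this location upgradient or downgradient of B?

With h = a·x + b·y + c and A as origin, the differences give:
  (-20)·a + 60·b = +0.10
  115·a + 95·b = -0.01
Eliminate b (×95 and ×60, subtract): -8800·a = 10.100 → a = ∂h/∂x = -0.001148
Back-substitute: b = ∂h/∂y = +0.001284.
Head at (450, 225) = 443.96 + (-0.001148)·(370) + (+0.001284)·(75) = 443.63 m.
That is lower than the 444.06 m at B, so the point is downgradient.

downgradient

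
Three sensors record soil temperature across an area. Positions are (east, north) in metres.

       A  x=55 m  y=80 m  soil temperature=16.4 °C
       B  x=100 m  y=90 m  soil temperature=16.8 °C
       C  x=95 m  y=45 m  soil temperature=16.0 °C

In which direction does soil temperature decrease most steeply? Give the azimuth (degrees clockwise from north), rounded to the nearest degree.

196°

With T = a·x + b·y + c and A as origin, the differences give:
  45·a + 10·b = +0.4
  40·a + (-35)·b = -0.4
Eliminate b (×(-35) and ×10, subtract): -1975·a = -10.00 → a = ∂T/∂x = +0.005063
Back-substitute: b = ∂T/∂y = +0.01722.
Steepest decrease is along −∇f: components (-0.005063 E, -0.01722 N).
Azimuth = atan2(-0.005063, -0.01722) = 196.4° ≈ 196°.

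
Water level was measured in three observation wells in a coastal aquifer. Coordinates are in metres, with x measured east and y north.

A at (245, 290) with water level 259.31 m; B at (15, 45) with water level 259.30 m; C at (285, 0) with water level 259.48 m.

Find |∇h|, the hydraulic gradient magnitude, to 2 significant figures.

0.00077

Taking A as reference: B−A = (-230, -245, -0.01); C−A = (40, -290, +0.17).
Solve a·Δx + b·Δy = Δh: det = (-230)·(-290) − 40·(-245) = 76500.
∂h/∂x = [(-0.01)·(-290) − (+0.17)·(-245)] / 76500 = +0.0005824
∂h/∂y = [(-230)·(+0.17) − 40·(-0.01)] / 76500 = -0.0005059
|∇h| = √(0.0005824² + -0.0005059²) = 0.0007714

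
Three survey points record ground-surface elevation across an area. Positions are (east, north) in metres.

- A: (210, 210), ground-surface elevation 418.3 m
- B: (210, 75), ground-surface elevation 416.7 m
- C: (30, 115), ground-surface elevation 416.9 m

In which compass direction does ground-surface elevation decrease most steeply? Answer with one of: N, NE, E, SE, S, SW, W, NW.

Taking A as reference: B−A = (0, -135, -1.6); C−A = (-180, -95, -1.4).
Determinant of the coordinate differences = 0·(-95) − (-180)·(-135) = -24300.
∂z/∂x = [(-1.6)·(-95) − (-1.4)·(-135)] / -24300 = +0.001523
∂z/∂y = [0·(-1.4) − (-180)·(-1.6)] / -24300 = +0.01185
Steepest decrease is along −∇f = (-0.001523 E, -0.01185 N) → south.

S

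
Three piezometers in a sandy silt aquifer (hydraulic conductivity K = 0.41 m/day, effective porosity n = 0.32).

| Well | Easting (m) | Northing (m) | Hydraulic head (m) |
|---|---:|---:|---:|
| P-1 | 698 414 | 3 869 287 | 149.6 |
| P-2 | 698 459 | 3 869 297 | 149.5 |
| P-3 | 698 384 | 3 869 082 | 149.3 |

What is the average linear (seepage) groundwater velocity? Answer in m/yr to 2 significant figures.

Differences from P-1: to P-2 (Δx, Δy, Δh) = (45, 10, -0.1); to P-3 = (-30, -205, -0.3).
Determinant of the coordinate differences = 45·(-205) − (-30)·10 = -8925.
∂h/∂x = [(-0.1)·(-205) − (-0.3)·10] / -8925 = -0.002633
∂h/∂y = [45·(-0.3) − (-30)·(-0.1)] / -8925 = +0.001849
|∇h| = √(-0.002633² + 0.001849²) = 0.003217
Seepage velocity v = K·i/n = 0.41 × 0.003217 / 0.32 = 0.004122 m/day = 1.506 m/yr.

1.5 m/yr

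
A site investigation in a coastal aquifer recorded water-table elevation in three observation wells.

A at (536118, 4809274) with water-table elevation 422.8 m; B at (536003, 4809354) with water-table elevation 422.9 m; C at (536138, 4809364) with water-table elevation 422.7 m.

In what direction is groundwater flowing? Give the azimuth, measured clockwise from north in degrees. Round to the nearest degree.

061°

With h = a·x + b·y + c and A as origin, the differences give:
  (-115)·a + 80·b = +0.1
  20·a + 90·b = -0.1
Eliminate b (×90 and ×80, subtract): -11950·a = 17.00 → a = ∂h/∂x = -0.001423
Back-substitute: b = ∂h/∂y = -0.0007950.
Flow direction (−∇h) has components (+0.001423 E, +0.0007950 N).
Azimuth = atan2(E, N) = atan2(+0.001423, +0.0007950) = 60.8° ≈ 061°.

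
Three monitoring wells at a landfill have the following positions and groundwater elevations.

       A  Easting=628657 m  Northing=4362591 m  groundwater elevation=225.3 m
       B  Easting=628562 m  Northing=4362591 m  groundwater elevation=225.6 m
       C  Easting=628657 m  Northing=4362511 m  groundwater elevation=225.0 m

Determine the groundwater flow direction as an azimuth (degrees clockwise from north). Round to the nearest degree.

∂h/∂x = (225.6 − 225.3) / (628562 − 628657) = -0.003158
∂h/∂y = (225.0 − 225.3) / (4362511 − 4362591) = +0.003750
Flow direction (−∇h) has components (+0.003158 E, -0.003750 N).
Azimuth = atan2(E, N) = atan2(+0.003158, -0.003750) = 139.9° ≈ 140°.

140°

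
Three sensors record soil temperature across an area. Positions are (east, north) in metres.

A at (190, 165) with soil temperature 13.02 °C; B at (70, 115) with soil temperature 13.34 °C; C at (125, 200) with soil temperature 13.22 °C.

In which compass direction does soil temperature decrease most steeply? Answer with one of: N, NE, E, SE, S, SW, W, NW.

E

Taking A as reference: B−A = (-120, -50, +0.32); C−A = (-65, 35, +0.20).
Solve a·Δx + b·Δy = ΔT: det = (-120)·35 − (-65)·(-50) = -7450.
∂T/∂x = [(+0.32)·35 − (+0.20)·(-50)] / -7450 = -0.002846
∂T/∂y = [(-120)·(+0.20) − (-65)·(+0.32)] / -7450 = +0.0004295
Steepest decrease is along −∇f = (+0.002846 E, -0.0004295 N) → east.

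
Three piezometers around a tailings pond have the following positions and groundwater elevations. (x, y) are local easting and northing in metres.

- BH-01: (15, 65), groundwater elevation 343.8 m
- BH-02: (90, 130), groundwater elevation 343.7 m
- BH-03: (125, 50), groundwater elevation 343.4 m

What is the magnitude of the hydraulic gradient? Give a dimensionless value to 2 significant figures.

0.0040

Taking BH-01 as reference: BH-02−BH-01 = (75, 65, -0.1); BH-03−BH-01 = (110, -15, -0.4).
Solve a·Δx + b·Δy = Δh: det = 75·(-15) − 110·65 = -8275.
∂h/∂x = [(-0.1)·(-15) − (-0.4)·65] / -8275 = -0.003323
∂h/∂y = [75·(-0.4) − 110·(-0.1)] / -8275 = +0.002296
|∇h| = √(-0.003323² + 0.002296²) = 0.004039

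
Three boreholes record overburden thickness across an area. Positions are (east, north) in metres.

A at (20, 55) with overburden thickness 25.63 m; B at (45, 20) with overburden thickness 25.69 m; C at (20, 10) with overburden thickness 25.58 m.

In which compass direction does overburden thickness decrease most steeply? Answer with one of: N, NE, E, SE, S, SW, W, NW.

W

Taking A as reference: B−A = (25, -35, +0.06); C−A = (0, -45, -0.05).
Determinant of the coordinate differences = 25·(-45) − 0·(-35) = -1125.
∂d/∂x = [(+0.06)·(-45) − (-0.05)·(-35)] / -1125 = +0.003956
∂d/∂y = [25·(-0.05) − 0·(+0.06)] / -1125 = +0.001111
Steepest decrease is along −∇f = (-0.003956 E, -0.001111 N) → west.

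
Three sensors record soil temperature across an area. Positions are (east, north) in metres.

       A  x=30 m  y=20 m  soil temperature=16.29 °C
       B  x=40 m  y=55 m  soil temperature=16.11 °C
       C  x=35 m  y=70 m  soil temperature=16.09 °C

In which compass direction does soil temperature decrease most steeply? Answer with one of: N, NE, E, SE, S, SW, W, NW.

NE

Differences from A: to B (Δx, Δy, Δh) = (10, 35, -0.18); to C = (5, 50, -0.20).
Solve a·Δx + b·Δy = ΔT: det = 10·50 − 5·35 = 325.
∂T/∂x = [(-0.18)·50 − (-0.20)·35] / 325 = -0.006154
∂T/∂y = [10·(-0.20) − 5·(-0.18)] / 325 = -0.003385
Steepest decrease is along −∇f = (+0.006154 E, +0.003385 N) → northeast.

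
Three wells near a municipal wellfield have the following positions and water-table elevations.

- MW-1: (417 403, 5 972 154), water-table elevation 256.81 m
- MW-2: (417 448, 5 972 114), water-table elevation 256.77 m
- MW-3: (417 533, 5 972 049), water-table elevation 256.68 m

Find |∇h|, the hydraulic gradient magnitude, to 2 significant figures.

With h = a·x + b·y + c and MW-1 as origin, the differences give:
  45·a + (-40)·b = -0.04
  130·a + (-105)·b = -0.13
Eliminate b (×(-105) and ×(-40), subtract): 475·a = -1.000 → a = ∂h/∂x = -0.002105
Back-substitute: b = ∂h/∂y = -0.001368.
|∇h| = √(-0.002105² + -0.001368²) = 0.00251

0.0025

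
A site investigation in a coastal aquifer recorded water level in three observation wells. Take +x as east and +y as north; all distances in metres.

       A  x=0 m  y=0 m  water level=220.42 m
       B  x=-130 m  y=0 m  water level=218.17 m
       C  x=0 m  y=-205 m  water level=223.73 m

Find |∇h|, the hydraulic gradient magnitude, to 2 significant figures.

∂h/∂x = (218.17 − 220.42) / (-130 − 0) = +0.01731
∂h/∂y = (223.73 − 220.42) / (-205 − 0) = -0.01615
|∇h| = √(0.01731² + -0.01615²) = 0.02367

0.024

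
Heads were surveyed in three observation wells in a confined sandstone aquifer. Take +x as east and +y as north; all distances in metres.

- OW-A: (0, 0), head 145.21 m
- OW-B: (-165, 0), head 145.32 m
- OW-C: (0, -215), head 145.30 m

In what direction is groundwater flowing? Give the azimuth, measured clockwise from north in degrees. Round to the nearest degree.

∂h/∂x = (145.32 − 145.21) / (-165 − 0) = -0.0006667
∂h/∂y = (145.30 − 145.21) / (-215 − 0) = -0.0004186
Flow direction (−∇h) has components (+0.0006667 E, +0.0004186 N).
Azimuth = atan2(E, N) = atan2(+0.0006667, +0.0004186) = 57.9° ≈ 058°.

058°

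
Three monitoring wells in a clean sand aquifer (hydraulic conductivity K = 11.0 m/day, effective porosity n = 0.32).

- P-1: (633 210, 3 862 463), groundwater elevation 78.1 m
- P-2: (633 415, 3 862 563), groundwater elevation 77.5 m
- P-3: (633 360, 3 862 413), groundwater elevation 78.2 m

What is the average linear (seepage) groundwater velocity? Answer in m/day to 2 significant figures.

Taking P-1 as reference: P-2−P-1 = (205, 100, -0.6); P-3−P-1 = (150, -50, +0.1).
Solve a·Δx + b·Δy = Δh: det = 205·(-50) − 150·100 = -25250.
∂h/∂x = [(-0.6)·(-50) − (+0.1)·100] / -25250 = -0.0007921
∂h/∂y = [205·(+0.1) − 150·(-0.6)] / -25250 = -0.004376
|∇h| = √(-0.0007921² + -0.004376²) = 0.004447
Seepage velocity v = K·i/n = 11.0 × 0.004447 / 0.32 = 0.1529 m/day.

0.15 m/day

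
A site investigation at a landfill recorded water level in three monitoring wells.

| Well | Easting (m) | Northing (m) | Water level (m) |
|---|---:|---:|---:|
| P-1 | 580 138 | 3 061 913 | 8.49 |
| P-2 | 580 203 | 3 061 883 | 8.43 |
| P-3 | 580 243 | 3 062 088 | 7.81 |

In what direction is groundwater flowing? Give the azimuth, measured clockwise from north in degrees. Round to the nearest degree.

039°

Three-point gradient (reference P-1): Δ to P-2 = (65, -30, -0.06), Δ to P-3 = (105, 175, -0.68).
∂h/∂x = -0.002127, ∂h/∂y = -0.002609 (det = 14525).
Flow direction (−∇h) has components (+0.002127 E, +0.002609 N).
Azimuth = atan2(E, N) = atan2(+0.002127, +0.002609) = 39.2° ≈ 039°.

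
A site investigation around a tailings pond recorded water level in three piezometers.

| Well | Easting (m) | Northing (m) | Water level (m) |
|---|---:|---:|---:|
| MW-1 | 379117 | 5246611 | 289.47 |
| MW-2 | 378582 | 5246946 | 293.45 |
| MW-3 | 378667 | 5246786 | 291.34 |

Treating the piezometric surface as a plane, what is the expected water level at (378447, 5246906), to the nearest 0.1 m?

With h = a·x + b·y + c and MW-1 as origin, the differences give:
  (-535)·a + 335·b = +3.98
  (-450)·a + 175·b = +1.87
Eliminate b (×175 and ×335, subtract): 57125·a = 70.050 → a = ∂h/∂x = +0.001226
Back-substitute: b = ∂h/∂y = +0.01384.
h(378447, 5246906) = 289.47 + (+0.001226)·(-670) + (+0.01384)·(295) = 289.47 -0.822 +4.082 = 292.731 m.

292.7 m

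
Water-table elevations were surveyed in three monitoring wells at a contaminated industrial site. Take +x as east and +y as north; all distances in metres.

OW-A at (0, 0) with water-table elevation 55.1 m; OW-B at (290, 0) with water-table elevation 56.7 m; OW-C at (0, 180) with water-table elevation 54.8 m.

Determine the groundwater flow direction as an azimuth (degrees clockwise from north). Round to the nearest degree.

287°

∂h/∂x = (56.7 − 55.1) / (290 − 0) = +0.005517
∂h/∂y = (54.8 − 55.1) / (180 − 0) = -0.001667
Flow direction (−∇h) has components (-0.005517 E, +0.001667 N).
Azimuth = atan2(E, N) = atan2(-0.005517, +0.001667) = 286.8° ≈ 287°.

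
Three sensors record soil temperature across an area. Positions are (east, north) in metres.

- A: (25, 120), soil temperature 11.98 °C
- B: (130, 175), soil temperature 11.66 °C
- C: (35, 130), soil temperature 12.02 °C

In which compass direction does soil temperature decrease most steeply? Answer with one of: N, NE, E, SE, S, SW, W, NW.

Three-point gradient (reference A): Δ to B = (105, 55, -0.32), Δ to C = (10, 10, +0.04).
∂T/∂x = -0.01080, ∂T/∂y = +0.01480 (det = 500).
Steepest decrease is along −∇f = (+0.01080 E, -0.01480 N) → southeast.

SE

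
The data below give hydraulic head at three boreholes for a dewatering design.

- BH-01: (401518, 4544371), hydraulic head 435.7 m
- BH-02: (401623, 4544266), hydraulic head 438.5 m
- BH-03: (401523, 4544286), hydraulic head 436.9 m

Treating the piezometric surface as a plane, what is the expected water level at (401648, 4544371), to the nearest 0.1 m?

Differences from BH-01: to BH-02 (Δx, Δy, Δh) = (105, -105, +2.8); to BH-03 = (5, -85, +1.2).
Determinant of the coordinate differences = 105·(-85) − 5·(-105) = -8400.
∂h/∂x = [(+2.8)·(-85) − (+1.2)·(-105)] / -8400 = +0.01333
∂h/∂y = [105·(+1.2) − 5·(+2.8)] / -8400 = -0.01333
h(401648, 4544371) = 435.7 + (+0.01333)·(130) + (-0.01333)·(0) = 435.7 +1.733 -0.000 = 437.433 m.

437.4 m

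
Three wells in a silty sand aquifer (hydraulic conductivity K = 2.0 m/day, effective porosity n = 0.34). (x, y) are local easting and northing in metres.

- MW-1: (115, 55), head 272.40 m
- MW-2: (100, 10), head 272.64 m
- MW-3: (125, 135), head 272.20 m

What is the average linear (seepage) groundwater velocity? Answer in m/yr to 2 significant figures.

Differences from MW-1: to MW-2 (Δx, Δy, Δh) = (-15, -45, +0.24); to MW-3 = (10, 80, -0.20).
Determinant of the coordinate differences = (-15)·80 − 10·(-45) = -750.
∂h/∂x = [(+0.24)·80 − (-0.20)·(-45)] / -750 = -0.01360
∂h/∂y = [(-15)·(-0.20) − 10·(+0.24)] / -750 = -0.0008000
|∇h| = √(-0.01360² + -0.0008000²) = 0.01362
Seepage velocity v = K·i/n = 2.0 × 0.01362 / 0.34 = 0.08012 m/day = 29.26 m/yr.

29 m/yr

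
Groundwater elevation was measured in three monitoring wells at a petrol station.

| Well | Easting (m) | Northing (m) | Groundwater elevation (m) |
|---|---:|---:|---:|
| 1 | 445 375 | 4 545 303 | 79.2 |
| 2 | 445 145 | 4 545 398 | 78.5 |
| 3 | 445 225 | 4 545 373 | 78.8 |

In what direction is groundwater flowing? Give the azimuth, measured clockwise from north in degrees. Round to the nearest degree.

With h = a·x + b·y + c and 1 as origin, the differences give:
  (-230)·a + 95·b = -0.7
  (-150)·a + 70·b = -0.4
Eliminate b (×70 and ×95, subtract): -1850·a = -11.00 → a = ∂h/∂x = +0.005946
Back-substitute: b = ∂h/∂y = +0.007027.
Flow direction (−∇h) has components (-0.005946 E, -0.007027 N).
Azimuth = atan2(E, N) = atan2(-0.005946, -0.007027) = 220.2° ≈ 220°.

220°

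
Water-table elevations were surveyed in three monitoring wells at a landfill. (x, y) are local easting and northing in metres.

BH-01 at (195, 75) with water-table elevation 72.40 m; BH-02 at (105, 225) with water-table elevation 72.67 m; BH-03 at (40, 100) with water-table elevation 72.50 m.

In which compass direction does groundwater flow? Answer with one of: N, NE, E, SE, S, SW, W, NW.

S

Taking BH-01 as reference: BH-02−BH-01 = (-90, 150, +0.27); BH-03−BH-01 = (-155, 25, +0.10).
Solve a·Δx + b·Δy = Δh: det = (-90)·25 − (-155)·150 = 21000.
∂h/∂x = [(+0.27)·25 − (+0.10)·150] / 21000 = -0.0003929
∂h/∂y = [(-90)·(+0.10) − (-155)·(+0.27)] / 21000 = +0.001564
Flow = −∇h = (+0.0003929 east, -0.001564 north), which points south.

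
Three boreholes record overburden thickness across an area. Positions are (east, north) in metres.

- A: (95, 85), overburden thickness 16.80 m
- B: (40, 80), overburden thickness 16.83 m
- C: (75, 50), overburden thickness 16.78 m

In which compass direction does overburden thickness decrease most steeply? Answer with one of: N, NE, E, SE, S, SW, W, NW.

SE

Three-point gradient (reference A): Δ to B = (-55, -5, +0.03), Δ to C = (-20, -35, -0.02).
∂d/∂x = -0.0006301, ∂d/∂y = +0.0009315 (det = 1825).
Steepest decrease is along −∇f = (+0.0006301 E, -0.0009315 N) → southeast.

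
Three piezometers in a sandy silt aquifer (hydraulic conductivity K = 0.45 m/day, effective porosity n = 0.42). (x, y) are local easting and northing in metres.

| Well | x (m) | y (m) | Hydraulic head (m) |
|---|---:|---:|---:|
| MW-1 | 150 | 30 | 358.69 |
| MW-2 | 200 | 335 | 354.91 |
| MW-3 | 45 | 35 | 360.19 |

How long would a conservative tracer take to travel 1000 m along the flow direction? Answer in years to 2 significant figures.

140 years

Taking MW-1 as reference: MW-2−MW-1 = (50, 305, -3.78); MW-3−MW-1 = (-105, 5, +1.50).
Solve a·Δx + b·Δy = Δh: det = 50·5 − (-105)·305 = 32275.
∂h/∂x = [(-3.78)·5 − (+1.50)·305] / 32275 = -0.01476
∂h/∂y = [50·(+1.50) − (-105)·(-3.78)] / 32275 = -0.009974
|∇h| = √(-0.01476² + -0.009974²) = 0.01781
Seepage velocity v = K·i/n = 0.45 × 0.01781 / 0.42 = 0.01908 m/day.
t = 1000 / 0.01908 = 5.241e+04 days = 143 years.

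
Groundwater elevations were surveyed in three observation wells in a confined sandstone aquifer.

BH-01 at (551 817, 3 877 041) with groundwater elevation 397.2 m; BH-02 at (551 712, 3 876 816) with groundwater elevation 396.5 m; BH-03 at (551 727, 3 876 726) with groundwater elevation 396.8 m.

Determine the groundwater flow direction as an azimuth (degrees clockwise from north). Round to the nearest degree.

279°

Taking BH-01 as reference: BH-02−BH-01 = (-105, -225, -0.7); BH-03−BH-01 = (-90, -315, -0.4).
Solve a·Δx + b·Δy = Δh: det = (-105)·(-315) − (-90)·(-225) = 12825.
∂h/∂x = [(-0.7)·(-315) − (-0.4)·(-225)] / 12825 = +0.01018
∂h/∂y = [(-105)·(-0.4) − (-90)·(-0.7)] / 12825 = -0.001637
Flow direction (−∇h) has components (-0.01018 E, +0.001637 N).
Azimuth = atan2(E, N) = atan2(-0.01018, +0.001637) = 279.1° ≈ 279°.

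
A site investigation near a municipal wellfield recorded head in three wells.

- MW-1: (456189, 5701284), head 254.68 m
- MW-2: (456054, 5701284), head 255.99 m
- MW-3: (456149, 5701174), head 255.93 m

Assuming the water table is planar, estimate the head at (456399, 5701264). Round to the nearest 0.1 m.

252.8 m

Three-point gradient (reference MW-1): Δ to MW-2 = (-135, 0, +1.31), Δ to MW-3 = (-40, -110, +1.25).
∂h/∂x = -0.009704, ∂h/∂y = -0.007835 (det = 14850).
h(456399, 5701264) = 254.68 + (-0.009704)·(210) + (-0.007835)·(-20) = 254.68 -2.038 +0.157 = 252.799 m.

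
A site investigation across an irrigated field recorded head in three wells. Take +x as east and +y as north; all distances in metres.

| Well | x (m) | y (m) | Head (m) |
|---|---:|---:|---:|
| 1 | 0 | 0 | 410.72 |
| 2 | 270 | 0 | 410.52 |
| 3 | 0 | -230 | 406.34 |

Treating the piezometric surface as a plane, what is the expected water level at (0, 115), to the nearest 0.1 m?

∂h/∂x = (410.52 − 410.72) / (270 − 0) = -0.0007407
∂h/∂y = (406.34 − 410.72) / (-230 − 0) = +0.01904
h(0, 115) = 410.72 + (-0.0007407)·(0) + (+0.01904)·(115) = 410.72 -0.000 +2.190 = 412.910 m.

412.9 m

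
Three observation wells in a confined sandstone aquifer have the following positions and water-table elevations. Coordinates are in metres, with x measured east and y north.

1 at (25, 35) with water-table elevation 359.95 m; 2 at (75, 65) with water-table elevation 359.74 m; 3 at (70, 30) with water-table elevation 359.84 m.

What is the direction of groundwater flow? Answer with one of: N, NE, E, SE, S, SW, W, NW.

Three-point gradient (reference 1): Δ to 2 = (50, 30, -0.21), Δ to 3 = (45, -5, -0.11).
∂h/∂x = -0.002719, ∂h/∂y = -0.002469 (det = -1600).
Flow = −∇h = (+0.002719 east, +0.002469 north), which points northeast.

NE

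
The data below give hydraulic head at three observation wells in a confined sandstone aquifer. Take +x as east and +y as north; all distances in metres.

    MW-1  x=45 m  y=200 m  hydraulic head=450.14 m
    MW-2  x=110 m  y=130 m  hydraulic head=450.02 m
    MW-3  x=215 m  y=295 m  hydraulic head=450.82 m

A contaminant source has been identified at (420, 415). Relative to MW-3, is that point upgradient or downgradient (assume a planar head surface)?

upgradient

Three-point gradient (reference MW-1): Δ to MW-2 = (65, -70, -0.12), Δ to MW-3 = (170, 95, +0.68).
∂h/∂x = +0.002003, ∂h/∂y = +0.003574 (det = 18075).
Head at (420, 415) = 450.14 + (+0.002003)·(375) + (+0.003574)·(215) = 451.66 m.
That is higher than the 450.82 m at MW-3, so the point is upgradient.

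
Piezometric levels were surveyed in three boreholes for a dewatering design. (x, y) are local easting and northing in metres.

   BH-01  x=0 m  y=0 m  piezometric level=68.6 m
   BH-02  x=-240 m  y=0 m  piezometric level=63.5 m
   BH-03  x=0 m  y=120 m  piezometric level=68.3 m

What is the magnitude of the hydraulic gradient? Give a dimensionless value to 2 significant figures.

∂h/∂x = (63.5 − 68.6) / (-240 − 0) = +0.02125
∂h/∂y = (68.3 − 68.6) / (120 − 0) = -0.002500
|∇h| = √(0.02125² + -0.002500²) = 0.0214

0.021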